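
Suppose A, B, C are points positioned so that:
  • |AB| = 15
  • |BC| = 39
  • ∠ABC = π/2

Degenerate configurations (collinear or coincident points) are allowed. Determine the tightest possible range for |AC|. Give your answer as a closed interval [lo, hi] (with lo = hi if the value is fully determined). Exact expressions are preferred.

|AC| = 3·√(194)  (≈ 41.7852)

|AB| ∈ {15}
|BC| ∈ {39}
|AC| ∈ {3·√(194)}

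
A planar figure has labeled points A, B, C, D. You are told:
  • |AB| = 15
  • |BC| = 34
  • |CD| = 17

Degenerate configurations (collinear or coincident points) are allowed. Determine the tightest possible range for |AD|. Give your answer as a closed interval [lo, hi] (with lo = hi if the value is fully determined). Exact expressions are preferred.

|AD| ∈ [2, 66]  (≈ [2.0000, 66.0000])

|AB| ∈ {15}
|BC| ∈ {34}
|CD| ∈ {17}
|AC| ∈ [19, 49]
|BD| ∈ [17, 51]
|AD| ∈ [2, 66]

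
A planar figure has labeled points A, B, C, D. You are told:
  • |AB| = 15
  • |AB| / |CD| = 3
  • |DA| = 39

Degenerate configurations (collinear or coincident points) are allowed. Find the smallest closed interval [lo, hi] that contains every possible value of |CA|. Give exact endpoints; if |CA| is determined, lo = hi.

|AB| ∈ {15}
|AD| ∈ {39}
|CD| ∈ {5}
|BD| ∈ [24, 54]
|AC| ∈ [34, 44]
|BC| ∈ [19, 59]

|CA| ∈ [34, 44]  (≈ [34.0000, 44.0000])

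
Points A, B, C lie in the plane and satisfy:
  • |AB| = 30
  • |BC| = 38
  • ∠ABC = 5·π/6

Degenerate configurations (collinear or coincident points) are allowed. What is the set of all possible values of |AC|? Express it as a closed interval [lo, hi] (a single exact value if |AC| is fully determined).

|AC| = 2·√(285·√(3) + 586)  (≈ 65.7156)

|AB| ∈ {30}
|BC| ∈ {38}
|AC| ∈ {2·√(285·√(3) + 586)}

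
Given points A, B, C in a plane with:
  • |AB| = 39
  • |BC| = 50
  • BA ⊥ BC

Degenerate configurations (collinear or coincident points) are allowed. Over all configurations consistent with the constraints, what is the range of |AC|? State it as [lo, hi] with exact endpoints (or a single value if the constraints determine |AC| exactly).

|AB| ∈ {39}
|BC| ∈ {50}
|AC| ∈ {√(4021)}

|AC| = √(4021)  (≈ 63.4114)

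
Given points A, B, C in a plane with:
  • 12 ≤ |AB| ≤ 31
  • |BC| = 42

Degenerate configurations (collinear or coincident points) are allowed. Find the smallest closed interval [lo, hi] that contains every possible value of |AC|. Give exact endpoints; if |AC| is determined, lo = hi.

|AC| ∈ [11, 73]  (≈ [11.0000, 73.0000])

|AB| ∈ [12, 31]
|BC| ∈ {42}
|AC| ∈ [11, 73]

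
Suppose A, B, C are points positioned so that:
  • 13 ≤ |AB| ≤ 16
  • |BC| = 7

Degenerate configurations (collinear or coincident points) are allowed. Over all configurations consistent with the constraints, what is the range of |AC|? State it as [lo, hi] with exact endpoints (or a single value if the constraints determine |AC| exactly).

|AB| ∈ [13, 16]
|BC| ∈ {7}
|AC| ∈ [6, 23]

|AC| ∈ [6, 23]  (≈ [6.0000, 23.0000])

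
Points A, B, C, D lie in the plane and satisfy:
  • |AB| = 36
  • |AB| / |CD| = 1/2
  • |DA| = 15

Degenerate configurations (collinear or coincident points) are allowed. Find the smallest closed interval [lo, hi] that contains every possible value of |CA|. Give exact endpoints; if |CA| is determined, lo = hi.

|CA| ∈ [57, 87]  (≈ [57.0000, 87.0000])

|AB| ∈ {36}
|AD| ∈ {15}
|CD| ∈ {72}
|BD| ∈ [21, 51]
|AC| ∈ [57, 87]
|BC| ∈ [21, 123]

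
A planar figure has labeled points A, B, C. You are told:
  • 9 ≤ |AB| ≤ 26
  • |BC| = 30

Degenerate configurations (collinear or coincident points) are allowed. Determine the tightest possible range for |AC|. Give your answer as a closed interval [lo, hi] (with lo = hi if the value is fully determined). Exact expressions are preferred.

|AB| ∈ [9, 26]
|BC| ∈ {30}
|AC| ∈ [4, 56]

|AC| ∈ [4, 56]  (≈ [4.0000, 56.0000])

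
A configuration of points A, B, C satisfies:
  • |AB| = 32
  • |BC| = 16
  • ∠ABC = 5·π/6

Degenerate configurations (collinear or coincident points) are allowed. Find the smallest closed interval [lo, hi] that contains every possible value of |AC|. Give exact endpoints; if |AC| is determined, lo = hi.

|AC| = 16·√(2·√(3) + 5)  (≈ 46.5490)

|AB| ∈ {32}
|BC| ∈ {16}
|AC| ∈ {16·√(2·√(3) + 5)}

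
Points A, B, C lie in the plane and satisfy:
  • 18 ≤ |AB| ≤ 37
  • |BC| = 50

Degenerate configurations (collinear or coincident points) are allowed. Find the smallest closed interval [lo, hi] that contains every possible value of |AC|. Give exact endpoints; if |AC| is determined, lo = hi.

|AB| ∈ [18, 37]
|BC| ∈ {50}
|AC| ∈ [13, 87]

|AC| ∈ [13, 87]  (≈ [13.0000, 87.0000])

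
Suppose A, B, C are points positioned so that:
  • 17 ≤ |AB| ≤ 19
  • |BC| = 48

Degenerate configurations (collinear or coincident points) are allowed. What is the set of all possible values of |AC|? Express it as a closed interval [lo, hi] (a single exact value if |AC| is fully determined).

|AB| ∈ [17, 19]
|BC| ∈ {48}
|AC| ∈ [29, 67]

|AC| ∈ [29, 67]  (≈ [29.0000, 67.0000])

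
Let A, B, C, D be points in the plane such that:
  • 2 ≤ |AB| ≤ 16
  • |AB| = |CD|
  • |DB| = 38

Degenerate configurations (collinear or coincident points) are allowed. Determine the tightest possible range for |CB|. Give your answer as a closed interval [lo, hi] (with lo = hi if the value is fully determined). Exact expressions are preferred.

|AB| ∈ [2, 16]
|BD| ∈ {38}
|CD| ∈ [2, 16]
|AD| ∈ [22, 54]
|BC| ∈ [22, 54]
|AC| ∈ [6, 70]

|CB| ∈ [22, 54]  (≈ [22.0000, 54.0000])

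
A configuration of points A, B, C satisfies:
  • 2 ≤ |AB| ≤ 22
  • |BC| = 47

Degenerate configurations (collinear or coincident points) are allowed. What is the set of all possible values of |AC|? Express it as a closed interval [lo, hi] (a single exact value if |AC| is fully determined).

|AC| ∈ [25, 69]  (≈ [25.0000, 69.0000])

|AB| ∈ [2, 22]
|BC| ∈ {47}
|AC| ∈ [25, 69]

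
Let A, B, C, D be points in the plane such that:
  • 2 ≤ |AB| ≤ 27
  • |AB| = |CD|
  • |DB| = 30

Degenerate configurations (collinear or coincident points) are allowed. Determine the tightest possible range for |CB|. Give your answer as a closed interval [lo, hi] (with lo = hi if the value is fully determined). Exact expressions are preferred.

|AB| ∈ [2, 27]
|BD| ∈ {30}
|CD| ∈ [2, 27]
|AD| ∈ [3, 57]
|BC| ∈ [3, 57]
|AC| ∈ [0, 84]

|CB| ∈ [3, 57]  (≈ [3.0000, 57.0000])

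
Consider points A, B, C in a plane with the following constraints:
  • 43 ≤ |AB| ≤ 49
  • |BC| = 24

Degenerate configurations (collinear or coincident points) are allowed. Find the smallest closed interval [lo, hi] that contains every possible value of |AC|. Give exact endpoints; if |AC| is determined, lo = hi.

|AB| ∈ [43, 49]
|BC| ∈ {24}
|AC| ∈ [19, 73]

|AC| ∈ [19, 73]  (≈ [19.0000, 73.0000])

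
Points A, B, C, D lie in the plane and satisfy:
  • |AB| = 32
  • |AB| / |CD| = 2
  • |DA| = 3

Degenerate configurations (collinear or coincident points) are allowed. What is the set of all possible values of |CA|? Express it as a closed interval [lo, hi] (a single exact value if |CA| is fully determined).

|AB| ∈ {32}
|AD| ∈ {3}
|CD| ∈ {16}
|BD| ∈ [29, 35]
|AC| ∈ [13, 19]
|BC| ∈ [13, 51]

|CA| ∈ [13, 19]  (≈ [13.0000, 19.0000])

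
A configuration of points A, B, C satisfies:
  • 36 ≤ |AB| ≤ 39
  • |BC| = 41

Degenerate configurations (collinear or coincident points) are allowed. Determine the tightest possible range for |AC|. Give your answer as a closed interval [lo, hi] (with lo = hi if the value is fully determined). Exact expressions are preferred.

|AB| ∈ [36, 39]
|BC| ∈ {41}
|AC| ∈ [2, 80]

|AC| ∈ [2, 80]  (≈ [2.0000, 80.0000])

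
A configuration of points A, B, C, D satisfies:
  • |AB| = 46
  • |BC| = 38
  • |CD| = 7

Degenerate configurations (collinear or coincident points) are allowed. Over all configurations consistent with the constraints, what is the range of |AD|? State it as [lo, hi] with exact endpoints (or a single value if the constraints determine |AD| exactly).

|AD| ∈ [1, 91]  (≈ [1.0000, 91.0000])

|AB| ∈ {46}
|BC| ∈ {38}
|CD| ∈ {7}
|AC| ∈ [8, 84]
|BD| ∈ [31, 45]
|AD| ∈ [1, 91]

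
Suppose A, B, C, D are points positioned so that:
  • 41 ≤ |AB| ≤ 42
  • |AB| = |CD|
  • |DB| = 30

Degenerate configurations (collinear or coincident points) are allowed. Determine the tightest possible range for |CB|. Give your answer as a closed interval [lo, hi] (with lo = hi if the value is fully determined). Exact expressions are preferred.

|CB| ∈ [11, 72]  (≈ [11.0000, 72.0000])

|AB| ∈ [41, 42]
|BD| ∈ {30}
|CD| ∈ [41, 42]
|AD| ∈ [11, 72]
|BC| ∈ [11, 72]
|AC| ∈ [0, 114]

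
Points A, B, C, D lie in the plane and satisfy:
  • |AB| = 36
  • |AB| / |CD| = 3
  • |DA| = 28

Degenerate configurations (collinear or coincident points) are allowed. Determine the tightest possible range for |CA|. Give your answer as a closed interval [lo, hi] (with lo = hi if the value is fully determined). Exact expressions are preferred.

|AB| ∈ {36}
|AD| ∈ {28}
|CD| ∈ {12}
|BD| ∈ [8, 64]
|AC| ∈ [16, 40]
|BC| ∈ [0, 76]

|CA| ∈ [16, 40]  (≈ [16.0000, 40.0000])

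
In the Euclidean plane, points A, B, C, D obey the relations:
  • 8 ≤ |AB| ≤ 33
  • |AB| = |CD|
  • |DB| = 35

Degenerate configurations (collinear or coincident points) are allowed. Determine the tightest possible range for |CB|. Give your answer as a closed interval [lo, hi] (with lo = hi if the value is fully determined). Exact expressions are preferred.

|AB| ∈ [8, 33]
|BD| ∈ {35}
|CD| ∈ [8, 33]
|AD| ∈ [2, 68]
|BC| ∈ [2, 68]
|AC| ∈ [0, 101]

|CB| ∈ [2, 68]  (≈ [2.0000, 68.0000])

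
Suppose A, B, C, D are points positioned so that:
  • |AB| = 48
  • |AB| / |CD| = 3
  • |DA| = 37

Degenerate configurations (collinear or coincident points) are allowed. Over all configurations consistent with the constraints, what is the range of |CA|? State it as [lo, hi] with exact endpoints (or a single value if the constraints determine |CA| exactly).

|AB| ∈ {48}
|AD| ∈ {37}
|CD| ∈ {16}
|BD| ∈ [11, 85]
|AC| ∈ [21, 53]
|BC| ∈ [0, 101]

|CA| ∈ [21, 53]  (≈ [21.0000, 53.0000])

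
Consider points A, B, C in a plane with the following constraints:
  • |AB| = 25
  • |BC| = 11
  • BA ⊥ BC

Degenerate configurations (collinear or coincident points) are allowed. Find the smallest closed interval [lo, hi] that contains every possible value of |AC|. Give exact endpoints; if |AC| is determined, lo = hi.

|AB| ∈ {25}
|BC| ∈ {11}
|AC| ∈ {√(746)}

|AC| = √(746)  (≈ 27.3130)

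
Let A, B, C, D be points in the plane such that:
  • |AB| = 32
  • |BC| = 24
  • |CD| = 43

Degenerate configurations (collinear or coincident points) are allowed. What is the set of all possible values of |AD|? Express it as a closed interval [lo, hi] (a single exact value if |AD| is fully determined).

|AD| ∈ [0, 99]  (≈ [0.0000, 99.0000])

|AB| ∈ {32}
|BC| ∈ {24}
|CD| ∈ {43}
|AC| ∈ [8, 56]
|BD| ∈ [19, 67]
|AD| ∈ [0, 99]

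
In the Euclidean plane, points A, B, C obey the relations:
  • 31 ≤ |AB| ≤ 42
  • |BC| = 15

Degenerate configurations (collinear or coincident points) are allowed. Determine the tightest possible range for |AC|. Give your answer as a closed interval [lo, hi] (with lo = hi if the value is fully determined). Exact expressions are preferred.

|AC| ∈ [16, 57]  (≈ [16.0000, 57.0000])

|AB| ∈ [31, 42]
|BC| ∈ {15}
|AC| ∈ [16, 57]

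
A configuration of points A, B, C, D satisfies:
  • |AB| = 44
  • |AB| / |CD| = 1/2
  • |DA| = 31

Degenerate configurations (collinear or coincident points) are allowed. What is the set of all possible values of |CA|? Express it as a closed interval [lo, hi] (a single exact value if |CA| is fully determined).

|AB| ∈ {44}
|AD| ∈ {31}
|CD| ∈ {88}
|BD| ∈ [13, 75]
|AC| ∈ [57, 119]
|BC| ∈ [13, 163]

|CA| ∈ [57, 119]  (≈ [57.0000, 119.0000])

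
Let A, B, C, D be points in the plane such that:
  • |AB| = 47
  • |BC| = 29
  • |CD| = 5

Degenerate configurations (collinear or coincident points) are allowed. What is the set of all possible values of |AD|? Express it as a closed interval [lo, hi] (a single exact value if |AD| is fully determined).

|AD| ∈ [13, 81]  (≈ [13.0000, 81.0000])

|AB| ∈ {47}
|BC| ∈ {29}
|CD| ∈ {5}
|AC| ∈ [18, 76]
|BD| ∈ [24, 34]
|AD| ∈ [13, 81]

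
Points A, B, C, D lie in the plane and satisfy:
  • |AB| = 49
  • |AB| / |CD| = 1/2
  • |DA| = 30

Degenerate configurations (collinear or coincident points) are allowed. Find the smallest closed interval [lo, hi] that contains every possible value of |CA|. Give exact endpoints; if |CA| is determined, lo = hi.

|CA| ∈ [68, 128]  (≈ [68.0000, 128.0000])

|AB| ∈ {49}
|AD| ∈ {30}
|CD| ∈ {98}
|BD| ∈ [19, 79]
|AC| ∈ [68, 128]
|BC| ∈ [19, 177]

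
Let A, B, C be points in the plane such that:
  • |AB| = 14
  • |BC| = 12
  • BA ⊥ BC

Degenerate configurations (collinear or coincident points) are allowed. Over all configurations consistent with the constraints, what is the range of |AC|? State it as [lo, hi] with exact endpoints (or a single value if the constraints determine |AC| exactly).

|AB| ∈ {14}
|BC| ∈ {12}
|AC| ∈ {2·√(85)}

|AC| = 2·√(85)  (≈ 18.4391)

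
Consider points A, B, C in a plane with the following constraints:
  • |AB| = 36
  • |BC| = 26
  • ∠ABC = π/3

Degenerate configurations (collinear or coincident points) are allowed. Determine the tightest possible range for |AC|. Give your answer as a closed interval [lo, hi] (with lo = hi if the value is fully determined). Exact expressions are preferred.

|AB| ∈ {36}
|BC| ∈ {26}
|AC| ∈ {2·√(259)}

|AC| = 2·√(259)  (≈ 32.1870)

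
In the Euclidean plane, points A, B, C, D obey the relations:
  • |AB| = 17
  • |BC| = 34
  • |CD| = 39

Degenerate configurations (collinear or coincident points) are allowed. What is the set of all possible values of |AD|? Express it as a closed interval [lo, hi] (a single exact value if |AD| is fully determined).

|AD| ∈ [0, 90]  (≈ [0.0000, 90.0000])

|AB| ∈ {17}
|BC| ∈ {34}
|CD| ∈ {39}
|AC| ∈ [17, 51]
|BD| ∈ [5, 73]
|AD| ∈ [0, 90]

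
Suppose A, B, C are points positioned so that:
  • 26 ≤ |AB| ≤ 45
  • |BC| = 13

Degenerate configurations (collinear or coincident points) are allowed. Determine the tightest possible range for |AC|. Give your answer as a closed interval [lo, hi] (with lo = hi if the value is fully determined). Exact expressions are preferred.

|AC| ∈ [13, 58]  (≈ [13.0000, 58.0000])

|AB| ∈ [26, 45]
|BC| ∈ {13}
|AC| ∈ [13, 58]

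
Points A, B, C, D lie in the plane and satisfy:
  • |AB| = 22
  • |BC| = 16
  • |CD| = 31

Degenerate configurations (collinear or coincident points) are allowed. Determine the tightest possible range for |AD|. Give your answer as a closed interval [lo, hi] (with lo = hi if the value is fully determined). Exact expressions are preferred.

|AD| ∈ [0, 69]  (≈ [0.0000, 69.0000])

|AB| ∈ {22}
|BC| ∈ {16}
|CD| ∈ {31}
|AC| ∈ [6, 38]
|BD| ∈ [15, 47]
|AD| ∈ [0, 69]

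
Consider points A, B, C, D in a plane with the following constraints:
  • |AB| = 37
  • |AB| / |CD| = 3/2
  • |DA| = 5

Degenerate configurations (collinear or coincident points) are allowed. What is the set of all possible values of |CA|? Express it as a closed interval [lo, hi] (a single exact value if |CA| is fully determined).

|AB| ∈ {37}
|AD| ∈ {5}
|CD| ∈ {74/3}
|BD| ∈ [32, 42]
|AC| ∈ [59/3, 89/3]
|BC| ∈ [22/3, 200/3]

|CA| ∈ [59/3, 89/3]  (≈ [19.6667, 29.6667])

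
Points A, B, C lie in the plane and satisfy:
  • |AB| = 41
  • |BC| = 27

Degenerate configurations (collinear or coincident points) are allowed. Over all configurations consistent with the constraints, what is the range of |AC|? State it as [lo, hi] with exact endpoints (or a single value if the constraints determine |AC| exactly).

|AB| ∈ {41}
|BC| ∈ {27}
|AC| ∈ [14, 68]

|AC| ∈ [14, 68]  (≈ [14.0000, 68.0000])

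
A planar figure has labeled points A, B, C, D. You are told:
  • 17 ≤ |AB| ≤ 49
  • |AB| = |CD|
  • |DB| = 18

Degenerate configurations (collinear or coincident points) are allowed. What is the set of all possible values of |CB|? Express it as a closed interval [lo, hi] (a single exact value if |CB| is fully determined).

|AB| ∈ [17, 49]
|BD| ∈ {18}
|CD| ∈ [17, 49]
|AD| ∈ [0, 67]
|BC| ∈ [0, 67]
|AC| ∈ [0, 116]

|CB| ∈ [0, 67]  (≈ [0.0000, 67.0000])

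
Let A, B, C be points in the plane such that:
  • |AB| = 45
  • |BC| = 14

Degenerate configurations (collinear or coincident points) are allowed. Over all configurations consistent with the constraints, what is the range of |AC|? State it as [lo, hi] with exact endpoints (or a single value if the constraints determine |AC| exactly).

|AB| ∈ {45}
|BC| ∈ {14}
|AC| ∈ [31, 59]

|AC| ∈ [31, 59]  (≈ [31.0000, 59.0000])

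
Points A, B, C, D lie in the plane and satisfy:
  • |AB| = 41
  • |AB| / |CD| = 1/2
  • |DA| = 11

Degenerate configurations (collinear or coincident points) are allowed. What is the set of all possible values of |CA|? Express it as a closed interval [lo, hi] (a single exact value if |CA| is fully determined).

|AB| ∈ {41}
|AD| ∈ {11}
|CD| ∈ {82}
|BD| ∈ [30, 52]
|AC| ∈ [71, 93]
|BC| ∈ [30, 134]

|CA| ∈ [71, 93]  (≈ [71.0000, 93.0000])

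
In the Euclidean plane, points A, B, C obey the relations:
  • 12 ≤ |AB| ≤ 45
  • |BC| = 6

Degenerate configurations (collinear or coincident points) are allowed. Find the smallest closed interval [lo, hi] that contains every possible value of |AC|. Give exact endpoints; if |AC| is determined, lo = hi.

|AB| ∈ [12, 45]
|BC| ∈ {6}
|AC| ∈ [6, 51]

|AC| ∈ [6, 51]  (≈ [6.0000, 51.0000])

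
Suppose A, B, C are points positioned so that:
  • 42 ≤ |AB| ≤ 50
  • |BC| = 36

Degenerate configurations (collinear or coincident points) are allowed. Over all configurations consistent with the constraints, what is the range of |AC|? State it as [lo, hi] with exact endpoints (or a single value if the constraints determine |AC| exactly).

|AC| ∈ [6, 86]  (≈ [6.0000, 86.0000])

|AB| ∈ [42, 50]
|BC| ∈ {36}
|AC| ∈ [6, 86]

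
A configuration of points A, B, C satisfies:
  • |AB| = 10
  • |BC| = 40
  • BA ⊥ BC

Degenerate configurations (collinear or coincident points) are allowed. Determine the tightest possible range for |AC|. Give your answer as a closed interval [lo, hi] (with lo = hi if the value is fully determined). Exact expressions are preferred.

|AC| = 10·√(17)  (≈ 41.2311)

|AB| ∈ {10}
|BC| ∈ {40}
|AC| ∈ {10·√(17)}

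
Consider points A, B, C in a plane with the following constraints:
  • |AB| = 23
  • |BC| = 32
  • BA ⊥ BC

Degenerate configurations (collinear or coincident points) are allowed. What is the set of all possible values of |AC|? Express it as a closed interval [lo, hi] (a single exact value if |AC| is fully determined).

|AB| ∈ {23}
|BC| ∈ {32}
|AC| ∈ {√(1553)}

|AC| = √(1553)  (≈ 39.4081)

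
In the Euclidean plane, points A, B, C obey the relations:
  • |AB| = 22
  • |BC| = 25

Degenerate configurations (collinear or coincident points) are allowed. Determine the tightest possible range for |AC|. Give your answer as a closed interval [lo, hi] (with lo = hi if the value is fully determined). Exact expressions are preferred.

|AC| ∈ [3, 47]  (≈ [3.0000, 47.0000])

|AB| ∈ {22}
|BC| ∈ {25}
|AC| ∈ [3, 47]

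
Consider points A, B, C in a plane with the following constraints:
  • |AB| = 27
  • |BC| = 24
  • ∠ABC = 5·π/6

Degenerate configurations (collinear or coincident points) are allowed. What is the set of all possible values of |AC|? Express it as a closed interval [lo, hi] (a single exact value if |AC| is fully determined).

|AB| ∈ {27}
|BC| ∈ {24}
|AC| ∈ {3·√(72·√(3) + 145)}

|AC| = 3·√(72·√(3) + 145)  (≈ 49.2683)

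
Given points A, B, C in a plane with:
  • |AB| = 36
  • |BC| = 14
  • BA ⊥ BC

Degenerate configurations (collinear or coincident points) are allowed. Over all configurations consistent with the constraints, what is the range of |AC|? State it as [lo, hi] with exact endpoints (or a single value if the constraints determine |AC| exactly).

|AB| ∈ {36}
|BC| ∈ {14}
|AC| ∈ {2·√(373)}

|AC| = 2·√(373)  (≈ 38.6264)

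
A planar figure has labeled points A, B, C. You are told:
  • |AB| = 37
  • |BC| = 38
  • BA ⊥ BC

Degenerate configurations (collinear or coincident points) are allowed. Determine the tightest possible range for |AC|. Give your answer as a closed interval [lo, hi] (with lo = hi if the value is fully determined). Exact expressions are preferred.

|AC| = √(2813)  (≈ 53.0377)

|AB| ∈ {37}
|BC| ∈ {38}
|AC| ∈ {√(2813)}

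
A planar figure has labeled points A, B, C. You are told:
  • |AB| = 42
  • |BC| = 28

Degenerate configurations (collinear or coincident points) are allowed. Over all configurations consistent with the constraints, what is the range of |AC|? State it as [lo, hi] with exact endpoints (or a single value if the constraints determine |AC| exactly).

|AC| ∈ [14, 70]  (≈ [14.0000, 70.0000])

|AB| ∈ {42}
|BC| ∈ {28}
|AC| ∈ [14, 70]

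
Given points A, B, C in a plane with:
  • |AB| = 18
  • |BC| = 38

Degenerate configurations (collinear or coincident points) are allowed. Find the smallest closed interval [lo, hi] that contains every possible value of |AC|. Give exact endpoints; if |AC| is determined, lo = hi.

|AC| ∈ [20, 56]  (≈ [20.0000, 56.0000])

|AB| ∈ {18}
|BC| ∈ {38}
|AC| ∈ [20, 56]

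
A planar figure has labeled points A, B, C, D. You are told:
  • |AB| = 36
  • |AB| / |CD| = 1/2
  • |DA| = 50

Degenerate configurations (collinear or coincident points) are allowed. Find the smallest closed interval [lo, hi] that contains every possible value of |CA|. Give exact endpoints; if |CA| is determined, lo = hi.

|AB| ∈ {36}
|AD| ∈ {50}
|CD| ∈ {72}
|BD| ∈ [14, 86]
|AC| ∈ [22, 122]
|BC| ∈ [0, 158]

|CA| ∈ [22, 122]  (≈ [22.0000, 122.0000])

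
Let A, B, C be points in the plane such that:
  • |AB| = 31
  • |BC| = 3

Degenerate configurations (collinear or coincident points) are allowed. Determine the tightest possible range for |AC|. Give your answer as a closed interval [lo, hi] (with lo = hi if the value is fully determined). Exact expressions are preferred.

|AC| ∈ [28, 34]  (≈ [28.0000, 34.0000])

|AB| ∈ {31}
|BC| ∈ {3}
|AC| ∈ [28, 34]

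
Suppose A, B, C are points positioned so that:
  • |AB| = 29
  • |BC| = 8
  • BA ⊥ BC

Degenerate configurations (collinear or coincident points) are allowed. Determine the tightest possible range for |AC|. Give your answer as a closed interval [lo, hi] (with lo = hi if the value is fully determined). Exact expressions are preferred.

|AC| = √(905)  (≈ 30.0832)

|AB| ∈ {29}
|BC| ∈ {8}
|AC| ∈ {√(905)}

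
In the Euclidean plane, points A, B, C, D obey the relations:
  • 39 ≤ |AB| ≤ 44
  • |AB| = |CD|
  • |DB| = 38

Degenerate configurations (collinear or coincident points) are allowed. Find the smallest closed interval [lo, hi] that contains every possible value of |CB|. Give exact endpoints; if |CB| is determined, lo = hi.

|CB| ∈ [1, 82]  (≈ [1.0000, 82.0000])

|AB| ∈ [39, 44]
|BD| ∈ {38}
|CD| ∈ [39, 44]
|AD| ∈ [1, 82]
|BC| ∈ [1, 82]
|AC| ∈ [0, 126]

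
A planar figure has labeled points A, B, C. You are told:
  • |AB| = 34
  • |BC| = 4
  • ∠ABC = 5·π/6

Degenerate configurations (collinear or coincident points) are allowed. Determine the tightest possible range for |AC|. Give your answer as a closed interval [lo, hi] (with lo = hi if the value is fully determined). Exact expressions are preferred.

|AC| = 2·√(34·√(3) + 293)  (≈ 37.5174)

|AB| ∈ {34}
|BC| ∈ {4}
|AC| ∈ {2·√(34·√(3) + 293)}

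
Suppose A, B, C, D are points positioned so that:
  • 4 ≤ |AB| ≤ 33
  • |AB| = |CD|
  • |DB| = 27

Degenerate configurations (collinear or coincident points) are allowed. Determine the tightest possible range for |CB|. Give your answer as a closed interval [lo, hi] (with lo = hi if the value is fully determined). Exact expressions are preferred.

|CB| ∈ [0, 60]  (≈ [0.0000, 60.0000])

|AB| ∈ [4, 33]
|BD| ∈ {27}
|CD| ∈ [4, 33]
|AD| ∈ [0, 60]
|BC| ∈ [0, 60]
|AC| ∈ [0, 93]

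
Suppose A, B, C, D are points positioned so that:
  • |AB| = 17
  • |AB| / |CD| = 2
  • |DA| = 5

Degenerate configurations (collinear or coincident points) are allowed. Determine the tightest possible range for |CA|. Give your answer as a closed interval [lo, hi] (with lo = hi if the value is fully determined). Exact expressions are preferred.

|CA| ∈ [7/2, 27/2]  (≈ [3.5000, 13.5000])

|AB| ∈ {17}
|AD| ∈ {5}
|CD| ∈ {17/2}
|BD| ∈ [12, 22]
|AC| ∈ [7/2, 27/2]
|BC| ∈ [7/2, 61/2]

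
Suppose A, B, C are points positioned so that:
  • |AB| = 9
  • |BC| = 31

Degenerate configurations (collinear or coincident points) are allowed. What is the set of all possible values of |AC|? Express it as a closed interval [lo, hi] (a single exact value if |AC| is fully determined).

|AC| ∈ [22, 40]  (≈ [22.0000, 40.0000])

|AB| ∈ {9}
|BC| ∈ {31}
|AC| ∈ [22, 40]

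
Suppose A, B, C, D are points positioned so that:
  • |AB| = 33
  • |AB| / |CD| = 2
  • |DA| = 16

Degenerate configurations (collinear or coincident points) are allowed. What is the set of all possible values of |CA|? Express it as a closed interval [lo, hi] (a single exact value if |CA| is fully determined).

|AB| ∈ {33}
|AD| ∈ {16}
|CD| ∈ {33/2}
|BD| ∈ [17, 49]
|AC| ∈ [1/2, 65/2]
|BC| ∈ [1/2, 131/2]

|CA| ∈ [1/2, 65/2]  (≈ [0.5000, 32.5000])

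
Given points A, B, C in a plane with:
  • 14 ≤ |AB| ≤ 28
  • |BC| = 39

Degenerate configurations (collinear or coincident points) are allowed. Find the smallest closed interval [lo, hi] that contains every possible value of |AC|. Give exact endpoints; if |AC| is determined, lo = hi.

|AC| ∈ [11, 67]  (≈ [11.0000, 67.0000])

|AB| ∈ [14, 28]
|BC| ∈ {39}
|AC| ∈ [11, 67]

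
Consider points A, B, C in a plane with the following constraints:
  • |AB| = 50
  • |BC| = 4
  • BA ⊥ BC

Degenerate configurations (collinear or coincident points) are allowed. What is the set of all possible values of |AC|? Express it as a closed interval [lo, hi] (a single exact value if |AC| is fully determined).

|AB| ∈ {50}
|BC| ∈ {4}
|AC| ∈ {2·√(629)}

|AC| = 2·√(629)  (≈ 50.1597)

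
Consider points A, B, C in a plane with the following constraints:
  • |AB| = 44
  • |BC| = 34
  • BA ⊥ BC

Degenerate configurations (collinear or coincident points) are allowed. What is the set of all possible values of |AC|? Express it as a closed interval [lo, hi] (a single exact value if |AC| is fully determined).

|AC| = 2·√(773)  (≈ 55.6058)

|AB| ∈ {44}
|BC| ∈ {34}
|AC| ∈ {2·√(773)}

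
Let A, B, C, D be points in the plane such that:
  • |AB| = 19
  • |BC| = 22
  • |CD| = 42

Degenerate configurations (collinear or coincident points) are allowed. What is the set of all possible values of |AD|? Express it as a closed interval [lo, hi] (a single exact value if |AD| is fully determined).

|AD| ∈ [1, 83]  (≈ [1.0000, 83.0000])

|AB| ∈ {19}
|BC| ∈ {22}
|CD| ∈ {42}
|AC| ∈ [3, 41]
|BD| ∈ [20, 64]
|AD| ∈ [1, 83]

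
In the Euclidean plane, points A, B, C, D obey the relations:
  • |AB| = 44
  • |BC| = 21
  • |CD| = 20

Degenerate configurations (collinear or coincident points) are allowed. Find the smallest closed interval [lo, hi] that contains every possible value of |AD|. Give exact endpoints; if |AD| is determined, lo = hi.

|AB| ∈ {44}
|BC| ∈ {21}
|CD| ∈ {20}
|AC| ∈ [23, 65]
|BD| ∈ [1, 41]
|AD| ∈ [3, 85]

|AD| ∈ [3, 85]  (≈ [3.0000, 85.0000])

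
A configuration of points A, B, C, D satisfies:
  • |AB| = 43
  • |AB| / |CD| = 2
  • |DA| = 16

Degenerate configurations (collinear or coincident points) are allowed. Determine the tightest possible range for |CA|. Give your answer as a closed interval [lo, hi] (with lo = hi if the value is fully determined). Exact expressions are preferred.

|CA| ∈ [11/2, 75/2]  (≈ [5.5000, 37.5000])

|AB| ∈ {43}
|AD| ∈ {16}
|CD| ∈ {43/2}
|BD| ∈ [27, 59]
|AC| ∈ [11/2, 75/2]
|BC| ∈ [11/2, 161/2]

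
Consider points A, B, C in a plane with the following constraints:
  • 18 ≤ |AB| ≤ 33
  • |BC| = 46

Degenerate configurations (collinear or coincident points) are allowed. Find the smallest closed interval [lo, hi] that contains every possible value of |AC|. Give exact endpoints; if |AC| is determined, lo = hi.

|AC| ∈ [13, 79]  (≈ [13.0000, 79.0000])

|AB| ∈ [18, 33]
|BC| ∈ {46}
|AC| ∈ [13, 79]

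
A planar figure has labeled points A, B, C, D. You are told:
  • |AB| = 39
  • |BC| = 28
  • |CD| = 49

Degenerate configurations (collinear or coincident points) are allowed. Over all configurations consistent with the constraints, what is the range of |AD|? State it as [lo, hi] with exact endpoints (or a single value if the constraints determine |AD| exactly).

|AD| ∈ [0, 116]  (≈ [0.0000, 116.0000])

|AB| ∈ {39}
|BC| ∈ {28}
|CD| ∈ {49}
|AC| ∈ [11, 67]
|BD| ∈ [21, 77]
|AD| ∈ [0, 116]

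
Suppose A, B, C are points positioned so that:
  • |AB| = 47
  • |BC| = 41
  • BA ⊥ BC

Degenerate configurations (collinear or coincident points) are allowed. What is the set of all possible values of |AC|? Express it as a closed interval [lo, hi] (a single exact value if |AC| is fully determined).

|AB| ∈ {47}
|BC| ∈ {41}
|AC| ∈ {√(3890)}

|AC| = √(3890)  (≈ 62.3699)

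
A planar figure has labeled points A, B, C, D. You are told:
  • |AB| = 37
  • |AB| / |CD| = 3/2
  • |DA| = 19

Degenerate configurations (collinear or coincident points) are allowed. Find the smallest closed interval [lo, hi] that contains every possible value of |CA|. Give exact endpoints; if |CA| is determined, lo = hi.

|AB| ∈ {37}
|AD| ∈ {19}
|CD| ∈ {74/3}
|BD| ∈ [18, 56]
|AC| ∈ [17/3, 131/3]
|BC| ∈ [0, 242/3]

|CA| ∈ [17/3, 131/3]  (≈ [5.6667, 43.6667])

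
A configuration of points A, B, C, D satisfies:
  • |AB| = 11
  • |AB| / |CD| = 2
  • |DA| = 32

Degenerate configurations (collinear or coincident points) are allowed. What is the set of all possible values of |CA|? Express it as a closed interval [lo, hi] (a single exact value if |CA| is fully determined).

|CA| ∈ [53/2, 75/2]  (≈ [26.5000, 37.5000])

|AB| ∈ {11}
|AD| ∈ {32}
|CD| ∈ {11/2}
|BD| ∈ [21, 43]
|AC| ∈ [53/2, 75/2]
|BC| ∈ [31/2, 97/2]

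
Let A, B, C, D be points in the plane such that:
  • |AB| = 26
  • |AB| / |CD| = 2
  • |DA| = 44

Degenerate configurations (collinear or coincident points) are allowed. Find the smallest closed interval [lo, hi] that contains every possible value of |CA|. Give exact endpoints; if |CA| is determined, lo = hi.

|AB| ∈ {26}
|AD| ∈ {44}
|CD| ∈ {13}
|BD| ∈ [18, 70]
|AC| ∈ [31, 57]
|BC| ∈ [5, 83]

|CA| ∈ [31, 57]  (≈ [31.0000, 57.0000])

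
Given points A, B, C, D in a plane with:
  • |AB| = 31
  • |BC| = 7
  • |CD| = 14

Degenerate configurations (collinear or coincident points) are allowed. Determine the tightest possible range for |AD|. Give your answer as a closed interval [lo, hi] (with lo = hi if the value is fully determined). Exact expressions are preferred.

|AB| ∈ {31}
|BC| ∈ {7}
|CD| ∈ {14}
|AC| ∈ [24, 38]
|BD| ∈ [7, 21]
|AD| ∈ [10, 52]

|AD| ∈ [10, 52]  (≈ [10.0000, 52.0000])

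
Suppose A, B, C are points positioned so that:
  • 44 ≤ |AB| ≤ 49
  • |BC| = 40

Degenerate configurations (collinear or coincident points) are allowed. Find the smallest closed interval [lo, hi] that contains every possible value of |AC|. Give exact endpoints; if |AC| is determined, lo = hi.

|AB| ∈ [44, 49]
|BC| ∈ {40}
|AC| ∈ [4, 89]

|AC| ∈ [4, 89]  (≈ [4.0000, 89.0000])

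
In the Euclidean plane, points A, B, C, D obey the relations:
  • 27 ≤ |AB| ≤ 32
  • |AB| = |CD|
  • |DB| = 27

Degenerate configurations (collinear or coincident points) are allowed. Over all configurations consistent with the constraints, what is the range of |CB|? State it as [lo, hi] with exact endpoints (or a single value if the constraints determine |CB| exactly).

|CB| ∈ [0, 59]  (≈ [0.0000, 59.0000])

|AB| ∈ [27, 32]
|BD| ∈ {27}
|CD| ∈ [27, 32]
|AD| ∈ [0, 59]
|BC| ∈ [0, 59]
|AC| ∈ [0, 91]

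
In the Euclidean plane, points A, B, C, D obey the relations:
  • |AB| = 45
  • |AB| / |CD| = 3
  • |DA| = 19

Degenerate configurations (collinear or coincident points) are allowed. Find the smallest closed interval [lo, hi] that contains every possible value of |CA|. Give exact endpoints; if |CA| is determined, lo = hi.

|CA| ∈ [4, 34]  (≈ [4.0000, 34.0000])

|AB| ∈ {45}
|AD| ∈ {19}
|CD| ∈ {15}
|BD| ∈ [26, 64]
|AC| ∈ [4, 34]
|BC| ∈ [11, 79]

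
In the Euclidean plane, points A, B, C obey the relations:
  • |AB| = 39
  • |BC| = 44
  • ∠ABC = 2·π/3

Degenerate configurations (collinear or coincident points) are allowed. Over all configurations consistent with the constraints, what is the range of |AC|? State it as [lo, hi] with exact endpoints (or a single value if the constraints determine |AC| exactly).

|AB| ∈ {39}
|BC| ∈ {44}
|AC| ∈ {√(5173)}

|AC| = √(5173)  (≈ 71.9236)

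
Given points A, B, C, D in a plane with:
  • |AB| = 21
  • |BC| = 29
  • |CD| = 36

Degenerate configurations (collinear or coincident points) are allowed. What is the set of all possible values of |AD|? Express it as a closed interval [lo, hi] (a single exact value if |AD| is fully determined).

|AD| ∈ [0, 86]  (≈ [0.0000, 86.0000])

|AB| ∈ {21}
|BC| ∈ {29}
|CD| ∈ {36}
|AC| ∈ [8, 50]
|BD| ∈ [7, 65]
|AD| ∈ [0, 86]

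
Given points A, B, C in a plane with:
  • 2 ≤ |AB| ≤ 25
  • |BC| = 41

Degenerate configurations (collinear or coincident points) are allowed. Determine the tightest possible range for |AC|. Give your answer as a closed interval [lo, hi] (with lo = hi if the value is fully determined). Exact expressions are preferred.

|AC| ∈ [16, 66]  (≈ [16.0000, 66.0000])

|AB| ∈ [2, 25]
|BC| ∈ {41}
|AC| ∈ [16, 66]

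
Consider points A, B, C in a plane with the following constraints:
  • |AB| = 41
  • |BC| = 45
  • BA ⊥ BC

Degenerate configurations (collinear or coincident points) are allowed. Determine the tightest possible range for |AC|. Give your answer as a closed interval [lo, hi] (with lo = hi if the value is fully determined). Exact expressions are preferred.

|AB| ∈ {41}
|BC| ∈ {45}
|AC| ∈ {√(3706)}

|AC| = √(3706)  (≈ 60.8769)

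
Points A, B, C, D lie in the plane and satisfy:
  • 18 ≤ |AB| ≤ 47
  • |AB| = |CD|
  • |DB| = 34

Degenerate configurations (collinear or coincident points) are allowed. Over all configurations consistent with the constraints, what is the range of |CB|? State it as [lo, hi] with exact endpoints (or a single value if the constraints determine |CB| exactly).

|AB| ∈ [18, 47]
|BD| ∈ {34}
|CD| ∈ [18, 47]
|AD| ∈ [0, 81]
|BC| ∈ [0, 81]
|AC| ∈ [0, 128]

|CB| ∈ [0, 81]  (≈ [0.0000, 81.0000])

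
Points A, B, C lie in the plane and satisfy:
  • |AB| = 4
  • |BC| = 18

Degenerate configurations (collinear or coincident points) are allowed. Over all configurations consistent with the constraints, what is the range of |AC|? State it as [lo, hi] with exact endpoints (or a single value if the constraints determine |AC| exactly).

|AC| ∈ [14, 22]  (≈ [14.0000, 22.0000])

|AB| ∈ {4}
|BC| ∈ {18}
|AC| ∈ [14, 22]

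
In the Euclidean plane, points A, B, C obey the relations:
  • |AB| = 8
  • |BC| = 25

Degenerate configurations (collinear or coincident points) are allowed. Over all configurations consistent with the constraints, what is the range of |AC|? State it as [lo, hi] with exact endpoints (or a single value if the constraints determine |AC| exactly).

|AB| ∈ {8}
|BC| ∈ {25}
|AC| ∈ [17, 33]

|AC| ∈ [17, 33]  (≈ [17.0000, 33.0000])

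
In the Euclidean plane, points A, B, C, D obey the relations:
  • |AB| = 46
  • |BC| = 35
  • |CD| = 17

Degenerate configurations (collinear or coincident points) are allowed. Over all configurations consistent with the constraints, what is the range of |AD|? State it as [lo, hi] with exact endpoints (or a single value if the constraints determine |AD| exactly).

|AD| ∈ [0, 98]  (≈ [0.0000, 98.0000])

|AB| ∈ {46}
|BC| ∈ {35}
|CD| ∈ {17}
|AC| ∈ [11, 81]
|BD| ∈ [18, 52]
|AD| ∈ [0, 98]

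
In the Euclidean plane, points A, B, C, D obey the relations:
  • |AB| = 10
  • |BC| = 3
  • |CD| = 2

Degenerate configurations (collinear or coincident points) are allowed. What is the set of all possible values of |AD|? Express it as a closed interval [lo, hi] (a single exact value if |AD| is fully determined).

|AB| ∈ {10}
|BC| ∈ {3}
|CD| ∈ {2}
|AC| ∈ [7, 13]
|BD| ∈ [1, 5]
|AD| ∈ [5, 15]

|AD| ∈ [5, 15]  (≈ [5.0000, 15.0000])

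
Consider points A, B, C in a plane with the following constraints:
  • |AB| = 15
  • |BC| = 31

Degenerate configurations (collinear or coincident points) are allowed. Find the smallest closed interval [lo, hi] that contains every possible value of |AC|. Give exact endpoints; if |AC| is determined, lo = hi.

|AB| ∈ {15}
|BC| ∈ {31}
|AC| ∈ [16, 46]

|AC| ∈ [16, 46]  (≈ [16.0000, 46.0000])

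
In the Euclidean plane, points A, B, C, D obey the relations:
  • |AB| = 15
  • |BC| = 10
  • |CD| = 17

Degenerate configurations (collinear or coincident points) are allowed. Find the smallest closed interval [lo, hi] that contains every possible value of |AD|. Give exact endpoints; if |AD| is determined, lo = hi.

|AB| ∈ {15}
|BC| ∈ {10}
|CD| ∈ {17}
|AC| ∈ [5, 25]
|BD| ∈ [7, 27]
|AD| ∈ [0, 42]

|AD| ∈ [0, 42]  (≈ [0.0000, 42.0000])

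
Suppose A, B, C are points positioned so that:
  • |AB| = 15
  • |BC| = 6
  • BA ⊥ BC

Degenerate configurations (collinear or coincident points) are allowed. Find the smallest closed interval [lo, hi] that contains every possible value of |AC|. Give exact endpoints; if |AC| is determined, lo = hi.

|AC| = 3·√(29)  (≈ 16.1555)

|AB| ∈ {15}
|BC| ∈ {6}
|AC| ∈ {3·√(29)}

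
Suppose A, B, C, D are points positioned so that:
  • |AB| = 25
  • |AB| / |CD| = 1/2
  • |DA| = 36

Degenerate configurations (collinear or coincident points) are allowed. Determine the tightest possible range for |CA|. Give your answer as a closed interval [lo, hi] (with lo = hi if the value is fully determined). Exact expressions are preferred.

|AB| ∈ {25}
|AD| ∈ {36}
|CD| ∈ {50}
|BD| ∈ [11, 61]
|AC| ∈ [14, 86]
|BC| ∈ [0, 111]

|CA| ∈ [14, 86]  (≈ [14.0000, 86.0000])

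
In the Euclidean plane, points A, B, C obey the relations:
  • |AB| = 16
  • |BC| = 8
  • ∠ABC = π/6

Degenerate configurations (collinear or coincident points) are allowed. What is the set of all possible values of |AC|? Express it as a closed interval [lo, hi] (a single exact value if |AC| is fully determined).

|AC| = 8·√(5 - 2·√(3))  (≈ 9.9145)

|AB| ∈ {16}
|BC| ∈ {8}
|AC| ∈ {8·√(5 - 2·√(3))}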